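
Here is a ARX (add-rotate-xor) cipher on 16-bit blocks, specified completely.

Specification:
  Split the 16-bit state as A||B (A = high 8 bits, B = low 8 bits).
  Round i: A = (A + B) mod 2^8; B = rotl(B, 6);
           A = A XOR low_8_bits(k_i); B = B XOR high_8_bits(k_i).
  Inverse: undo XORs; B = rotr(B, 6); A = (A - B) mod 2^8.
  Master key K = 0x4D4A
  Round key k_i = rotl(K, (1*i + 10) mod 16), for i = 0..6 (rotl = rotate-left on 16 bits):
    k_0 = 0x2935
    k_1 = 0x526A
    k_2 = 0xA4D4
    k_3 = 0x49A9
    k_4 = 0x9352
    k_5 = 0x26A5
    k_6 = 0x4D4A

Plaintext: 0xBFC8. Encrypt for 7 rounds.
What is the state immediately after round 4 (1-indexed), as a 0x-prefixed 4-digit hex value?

s_0 = plaintext = 0xBFC8
s_1 = Round(s_0, k_0) = 0xB21B
s_2 = Round(s_1, k_1) = 0xA794
s_3 = Round(s_2, k_2) = 0xEF81
s_4 = Round(s_3, k_3) = 0xD929
s_5 = Round(s_4, k_4) = 0x50D9
s_6 = Round(s_5, k_5) = 0x8C50
s_7 = Round(s_6, k_6) = 0x9659

0xD929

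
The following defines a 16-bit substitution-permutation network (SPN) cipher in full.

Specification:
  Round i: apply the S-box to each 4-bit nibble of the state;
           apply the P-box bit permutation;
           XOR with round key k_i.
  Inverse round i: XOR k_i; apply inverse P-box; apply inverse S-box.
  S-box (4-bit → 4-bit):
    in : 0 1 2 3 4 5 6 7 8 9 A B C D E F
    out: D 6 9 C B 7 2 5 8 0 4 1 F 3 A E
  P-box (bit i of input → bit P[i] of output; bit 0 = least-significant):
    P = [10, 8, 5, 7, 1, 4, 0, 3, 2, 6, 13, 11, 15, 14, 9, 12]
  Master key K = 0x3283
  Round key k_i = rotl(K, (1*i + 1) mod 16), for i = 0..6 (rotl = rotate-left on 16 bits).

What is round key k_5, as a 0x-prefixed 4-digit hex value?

0xA0CC

K = 0x3283
k_0 = rotl(K, (1*0+1) mod 16) = rotl(K, 1) = 0x6506
k_1 = rotl(K, (1*1+1) mod 16) = rotl(K, 2) = 0xCA0C
k_2 = rotl(K, (1*2+1) mod 16) = rotl(K, 3) = 0x9419
k_3 = rotl(K, (1*3+1) mod 16) = rotl(K, 4) = 0x2833
k_4 = rotl(K, (1*4+1) mod 16) = rotl(K, 5) = 0x5066
k_5 = rotl(K, (1*5+1) mod 16) = rotl(K, 6) = 0xA0CC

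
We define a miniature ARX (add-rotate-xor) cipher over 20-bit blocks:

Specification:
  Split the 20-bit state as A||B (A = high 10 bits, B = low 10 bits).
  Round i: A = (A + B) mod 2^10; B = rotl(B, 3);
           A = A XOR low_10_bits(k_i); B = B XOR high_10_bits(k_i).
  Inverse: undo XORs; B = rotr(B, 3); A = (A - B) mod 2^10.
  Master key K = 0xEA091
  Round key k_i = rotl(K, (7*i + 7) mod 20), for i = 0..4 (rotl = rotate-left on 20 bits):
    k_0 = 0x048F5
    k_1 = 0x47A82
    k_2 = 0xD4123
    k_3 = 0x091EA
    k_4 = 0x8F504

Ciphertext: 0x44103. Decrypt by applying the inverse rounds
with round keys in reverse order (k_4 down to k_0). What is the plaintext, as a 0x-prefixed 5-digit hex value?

s_0 = ciphertext = 0x44103
s_1 = InvRound(s_0, k_4) = 0x2B767
s_2 = InvRound(s_1, k_3) = 0xD7DE8
s_3 = InvRound(s_2, k_2) = 0x89457
s_4 = InvRound(s_3, k_1) = 0xFF8A9
s_5 = InvRound(s_4, k_0) = 0x5D197

0x5D197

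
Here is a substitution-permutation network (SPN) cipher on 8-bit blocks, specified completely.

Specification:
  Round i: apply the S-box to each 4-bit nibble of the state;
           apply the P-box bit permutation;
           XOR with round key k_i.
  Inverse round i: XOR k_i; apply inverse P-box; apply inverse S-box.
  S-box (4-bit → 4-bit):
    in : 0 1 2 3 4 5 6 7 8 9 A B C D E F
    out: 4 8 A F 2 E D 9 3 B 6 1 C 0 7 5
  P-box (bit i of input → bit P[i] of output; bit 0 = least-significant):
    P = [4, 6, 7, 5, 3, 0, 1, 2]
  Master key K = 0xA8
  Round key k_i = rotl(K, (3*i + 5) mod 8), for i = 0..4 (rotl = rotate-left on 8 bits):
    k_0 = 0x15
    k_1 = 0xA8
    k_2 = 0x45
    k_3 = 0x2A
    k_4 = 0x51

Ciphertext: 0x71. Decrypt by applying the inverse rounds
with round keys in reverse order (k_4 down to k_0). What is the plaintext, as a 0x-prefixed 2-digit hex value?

0x5D

s_0 = ciphertext = 0x71
s_1 = InvRound(s_0, k_4) = 0xD1
s_2 = InvRound(s_1, k_3) = 0xE3
s_3 = InvRound(s_2, k_2) = 0xCC
s_4 = InvRound(s_3, k_1) = 0x12
s_5 = InvRound(s_4, k_0) = 0x5D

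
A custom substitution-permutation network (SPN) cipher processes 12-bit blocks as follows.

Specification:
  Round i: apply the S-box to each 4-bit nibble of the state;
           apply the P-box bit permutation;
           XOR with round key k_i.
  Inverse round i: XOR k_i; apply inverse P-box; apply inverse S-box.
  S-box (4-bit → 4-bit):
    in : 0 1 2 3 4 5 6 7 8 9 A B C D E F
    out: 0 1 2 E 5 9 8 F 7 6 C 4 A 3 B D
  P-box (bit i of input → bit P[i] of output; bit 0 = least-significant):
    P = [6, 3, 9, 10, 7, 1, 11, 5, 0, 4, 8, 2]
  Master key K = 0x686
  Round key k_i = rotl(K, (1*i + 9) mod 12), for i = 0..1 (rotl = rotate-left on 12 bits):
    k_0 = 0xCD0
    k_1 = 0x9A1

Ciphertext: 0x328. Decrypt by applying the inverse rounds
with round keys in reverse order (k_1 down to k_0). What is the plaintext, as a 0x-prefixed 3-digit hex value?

s_0 = ciphertext = 0x328
s_1 = InvRound(s_0, k_1) = 0x149
s_2 = InvRound(s_1, k_0) = 0x84C

0x84C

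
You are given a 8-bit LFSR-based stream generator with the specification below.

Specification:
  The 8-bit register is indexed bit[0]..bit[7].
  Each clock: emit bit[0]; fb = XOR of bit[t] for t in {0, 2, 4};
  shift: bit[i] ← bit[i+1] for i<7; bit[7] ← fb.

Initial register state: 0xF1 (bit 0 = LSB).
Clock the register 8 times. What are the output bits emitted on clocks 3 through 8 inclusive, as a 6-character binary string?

reg_0 = 0xF1
clock 1: out=1, reg = 0x78
clock 2: out=0, reg = 0xBC
clock 3: out=0, reg = 0x5E
clock 4: out=0, reg = 0x2F
clock 5: out=1, reg = 0x17
clock 6: out=1, reg = 0x8B
clock 7: out=1, reg = 0xC5
clock 8: out=1, reg = 0x62

001111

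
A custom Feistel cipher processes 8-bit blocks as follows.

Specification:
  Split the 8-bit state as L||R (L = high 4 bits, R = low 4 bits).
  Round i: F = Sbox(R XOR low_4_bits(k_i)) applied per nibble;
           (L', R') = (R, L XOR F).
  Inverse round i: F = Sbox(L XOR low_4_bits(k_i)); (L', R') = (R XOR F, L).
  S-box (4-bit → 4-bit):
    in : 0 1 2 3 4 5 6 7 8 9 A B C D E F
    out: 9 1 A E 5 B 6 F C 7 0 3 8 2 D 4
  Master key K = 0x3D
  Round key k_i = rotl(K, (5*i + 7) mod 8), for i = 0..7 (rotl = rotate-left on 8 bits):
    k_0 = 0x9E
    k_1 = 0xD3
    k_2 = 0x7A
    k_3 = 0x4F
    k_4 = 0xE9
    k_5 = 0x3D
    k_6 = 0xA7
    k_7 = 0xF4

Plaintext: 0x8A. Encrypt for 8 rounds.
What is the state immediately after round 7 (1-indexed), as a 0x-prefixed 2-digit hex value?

s_0 = plaintext = 0x8A
s_1 = Round(s_0, k_0) = 0xAD
s_2 = Round(s_1, k_1) = 0xD7
s_3 = Round(s_2, k_2) = 0x7F
s_4 = Round(s_3, k_3) = 0xFE
s_5 = Round(s_4, k_4) = 0xE0
s_6 = Round(s_5, k_5) = 0x0C
s_7 = Round(s_6, k_6) = 0xC3
s_8 = Round(s_7, k_7) = 0x33

0xC3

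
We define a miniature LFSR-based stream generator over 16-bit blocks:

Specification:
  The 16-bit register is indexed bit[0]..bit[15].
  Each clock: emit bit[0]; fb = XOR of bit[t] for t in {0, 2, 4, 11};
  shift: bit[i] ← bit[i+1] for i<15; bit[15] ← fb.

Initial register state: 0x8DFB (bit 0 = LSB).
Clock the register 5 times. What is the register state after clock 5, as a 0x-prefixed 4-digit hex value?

0x5C6F

reg_0 = 0x8DFB
clock 1: out=1, reg = 0xC6FD
clock 2: out=1, reg = 0xE37E
clock 3: out=0, reg = 0x71BF
clock 4: out=1, reg = 0xB8DF
clock 5: out=1, reg = 0x5C6F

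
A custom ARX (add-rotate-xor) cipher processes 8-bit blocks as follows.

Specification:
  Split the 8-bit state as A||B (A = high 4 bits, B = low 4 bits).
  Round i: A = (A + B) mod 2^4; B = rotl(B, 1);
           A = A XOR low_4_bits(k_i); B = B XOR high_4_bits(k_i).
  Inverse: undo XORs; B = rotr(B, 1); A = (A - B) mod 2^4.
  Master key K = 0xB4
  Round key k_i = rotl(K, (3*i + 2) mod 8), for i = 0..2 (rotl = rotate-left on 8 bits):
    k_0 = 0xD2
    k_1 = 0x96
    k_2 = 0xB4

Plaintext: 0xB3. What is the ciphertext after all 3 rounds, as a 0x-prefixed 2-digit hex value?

s_0 = plaintext = 0xB3
s_1 = Round(s_0, k_0) = 0xCB
s_2 = Round(s_1, k_1) = 0x1E
s_3 = Round(s_2, k_2) = 0xB6

0xB6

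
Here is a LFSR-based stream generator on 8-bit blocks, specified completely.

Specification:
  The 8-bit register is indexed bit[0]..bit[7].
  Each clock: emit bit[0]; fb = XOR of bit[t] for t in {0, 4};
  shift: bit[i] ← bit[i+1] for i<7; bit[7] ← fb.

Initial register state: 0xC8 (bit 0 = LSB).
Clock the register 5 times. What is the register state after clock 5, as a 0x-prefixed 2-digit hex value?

0x26

reg_0 = 0xC8
clock 1: out=0, reg = 0x64
clock 2: out=0, reg = 0x32
clock 3: out=0, reg = 0x99
clock 4: out=1, reg = 0x4C
clock 5: out=0, reg = 0x26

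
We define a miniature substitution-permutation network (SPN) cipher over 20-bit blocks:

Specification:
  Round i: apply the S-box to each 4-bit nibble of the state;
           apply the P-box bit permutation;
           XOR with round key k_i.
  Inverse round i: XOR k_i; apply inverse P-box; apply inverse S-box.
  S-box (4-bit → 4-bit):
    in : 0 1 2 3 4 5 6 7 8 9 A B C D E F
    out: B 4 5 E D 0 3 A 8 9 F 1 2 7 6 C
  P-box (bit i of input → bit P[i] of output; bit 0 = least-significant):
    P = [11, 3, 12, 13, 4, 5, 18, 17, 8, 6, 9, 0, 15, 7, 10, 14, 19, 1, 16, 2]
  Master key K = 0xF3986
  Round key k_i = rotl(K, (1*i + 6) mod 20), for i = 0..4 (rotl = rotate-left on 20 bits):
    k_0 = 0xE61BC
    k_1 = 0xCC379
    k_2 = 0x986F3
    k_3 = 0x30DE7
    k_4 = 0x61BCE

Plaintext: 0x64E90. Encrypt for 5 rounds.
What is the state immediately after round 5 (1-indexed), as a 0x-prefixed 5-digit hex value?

0x201AF

s_0 = plaintext = 0x64E90
s_1 = Round(s_0, k_0) = 0x48FE6
s_2 = Round(s_1, k_1) = 0x18954
s_3 = Round(s_2, k_2) = 0x8FFF2
s_4 = Round(s_3, k_3) = 0x553E2
s_5 = Round(s_4, k_4) = 0x201AF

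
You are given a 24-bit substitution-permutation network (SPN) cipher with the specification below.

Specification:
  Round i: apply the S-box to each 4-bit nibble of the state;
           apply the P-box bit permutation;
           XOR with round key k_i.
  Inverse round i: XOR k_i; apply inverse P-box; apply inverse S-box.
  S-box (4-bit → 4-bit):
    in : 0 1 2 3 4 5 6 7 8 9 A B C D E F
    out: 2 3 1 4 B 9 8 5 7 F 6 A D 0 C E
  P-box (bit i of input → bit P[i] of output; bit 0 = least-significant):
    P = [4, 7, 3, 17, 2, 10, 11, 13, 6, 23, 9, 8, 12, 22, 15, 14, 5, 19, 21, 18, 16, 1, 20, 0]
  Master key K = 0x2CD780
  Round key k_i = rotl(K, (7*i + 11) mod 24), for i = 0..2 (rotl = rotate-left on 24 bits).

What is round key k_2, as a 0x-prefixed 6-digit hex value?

0x59AF00

K = 0x2CD780
k_0 = rotl(K, (7*0+11) mod 24) = rotl(K, 11) = 0xBC0166
k_1 = rotl(K, (7*1+11) mod 24) = rotl(K, 18) = 0x00B35E
k_2 = rotl(K, (7*2+11) mod 24) = rotl(K, 1) = 0x59AF00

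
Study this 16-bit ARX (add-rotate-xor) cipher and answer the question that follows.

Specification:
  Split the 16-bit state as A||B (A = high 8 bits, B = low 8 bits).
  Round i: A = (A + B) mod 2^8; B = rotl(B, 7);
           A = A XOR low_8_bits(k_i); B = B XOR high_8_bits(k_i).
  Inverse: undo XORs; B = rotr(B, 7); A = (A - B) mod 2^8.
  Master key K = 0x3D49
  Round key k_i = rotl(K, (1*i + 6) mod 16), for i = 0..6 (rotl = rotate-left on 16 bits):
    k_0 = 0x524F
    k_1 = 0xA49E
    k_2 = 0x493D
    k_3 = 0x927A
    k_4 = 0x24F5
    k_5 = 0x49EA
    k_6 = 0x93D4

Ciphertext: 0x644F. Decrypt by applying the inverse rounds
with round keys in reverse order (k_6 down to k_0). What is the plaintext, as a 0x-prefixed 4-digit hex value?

0x5FED

s_0 = ciphertext = 0x644F
s_1 = InvRound(s_0, k_6) = 0xF7B9
s_2 = InvRound(s_1, k_5) = 0x3CE1
s_3 = InvRound(s_2, k_4) = 0x3E8B
s_4 = InvRound(s_3, k_3) = 0x1232
s_5 = InvRound(s_4, k_2) = 0x39F6
s_6 = InvRound(s_5, k_1) = 0x03A4
s_7 = InvRound(s_6, k_0) = 0x5FED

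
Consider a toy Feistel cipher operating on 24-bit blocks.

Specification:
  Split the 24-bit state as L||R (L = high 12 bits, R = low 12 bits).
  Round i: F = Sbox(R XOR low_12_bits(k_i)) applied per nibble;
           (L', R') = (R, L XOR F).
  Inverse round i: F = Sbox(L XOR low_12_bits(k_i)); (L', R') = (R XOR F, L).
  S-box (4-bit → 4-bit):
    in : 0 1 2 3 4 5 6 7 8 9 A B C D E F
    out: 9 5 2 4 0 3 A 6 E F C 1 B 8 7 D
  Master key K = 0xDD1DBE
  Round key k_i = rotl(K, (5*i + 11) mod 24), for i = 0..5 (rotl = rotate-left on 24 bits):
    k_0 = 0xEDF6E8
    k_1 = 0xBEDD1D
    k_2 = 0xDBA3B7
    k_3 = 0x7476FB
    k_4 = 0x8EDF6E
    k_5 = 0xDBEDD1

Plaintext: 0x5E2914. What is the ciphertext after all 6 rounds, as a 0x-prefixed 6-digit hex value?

0xEB4BBD

s_0 = plaintext = 0x5E2914
s_1 = Round(s_0, k_0) = 0x914839
s_2 = Round(s_1, k_1) = 0x839A34
s_3 = Round(s_2, k_2) = 0xA347DD
s_4 = Round(s_3, k_3) = 0x7DDF1E
s_5 = Round(s_4, k_4) = 0xF1EEB4
s_6 = Round(s_5, k_5) = 0xEB4BBD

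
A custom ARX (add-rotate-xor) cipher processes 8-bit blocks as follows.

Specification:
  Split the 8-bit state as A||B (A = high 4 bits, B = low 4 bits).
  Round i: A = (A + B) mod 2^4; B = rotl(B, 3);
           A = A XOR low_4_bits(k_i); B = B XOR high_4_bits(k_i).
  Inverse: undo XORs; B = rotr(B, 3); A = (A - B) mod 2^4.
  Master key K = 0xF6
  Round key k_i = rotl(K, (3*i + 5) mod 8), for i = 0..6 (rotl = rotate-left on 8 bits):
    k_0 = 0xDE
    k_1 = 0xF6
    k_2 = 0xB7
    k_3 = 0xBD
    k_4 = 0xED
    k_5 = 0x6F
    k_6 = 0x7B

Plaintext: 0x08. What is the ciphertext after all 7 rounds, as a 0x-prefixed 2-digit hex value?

s_0 = plaintext = 0x08
s_1 = Round(s_0, k_0) = 0x69
s_2 = Round(s_1, k_1) = 0x93
s_3 = Round(s_2, k_2) = 0xB2
s_4 = Round(s_3, k_3) = 0x0A
s_5 = Round(s_4, k_4) = 0x7B
s_6 = Round(s_5, k_5) = 0xDB
s_7 = Round(s_6, k_6) = 0x3A

0x3A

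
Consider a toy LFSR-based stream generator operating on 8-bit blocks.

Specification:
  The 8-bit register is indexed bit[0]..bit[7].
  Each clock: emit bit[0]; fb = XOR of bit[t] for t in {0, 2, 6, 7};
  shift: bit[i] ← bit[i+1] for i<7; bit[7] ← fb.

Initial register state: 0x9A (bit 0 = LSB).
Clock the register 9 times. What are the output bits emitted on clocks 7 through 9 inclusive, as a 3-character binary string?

reg_0 = 0x9A
clock 1: out=0, reg = 0xCD
clock 2: out=1, reg = 0x66
clock 3: out=0, reg = 0x33
clock 4: out=1, reg = 0x99
clock 5: out=1, reg = 0x4C
clock 6: out=0, reg = 0x26
clock 7: out=0, reg = 0x93
clock 8: out=1, reg = 0x49
clock 9: out=1, reg = 0x24

011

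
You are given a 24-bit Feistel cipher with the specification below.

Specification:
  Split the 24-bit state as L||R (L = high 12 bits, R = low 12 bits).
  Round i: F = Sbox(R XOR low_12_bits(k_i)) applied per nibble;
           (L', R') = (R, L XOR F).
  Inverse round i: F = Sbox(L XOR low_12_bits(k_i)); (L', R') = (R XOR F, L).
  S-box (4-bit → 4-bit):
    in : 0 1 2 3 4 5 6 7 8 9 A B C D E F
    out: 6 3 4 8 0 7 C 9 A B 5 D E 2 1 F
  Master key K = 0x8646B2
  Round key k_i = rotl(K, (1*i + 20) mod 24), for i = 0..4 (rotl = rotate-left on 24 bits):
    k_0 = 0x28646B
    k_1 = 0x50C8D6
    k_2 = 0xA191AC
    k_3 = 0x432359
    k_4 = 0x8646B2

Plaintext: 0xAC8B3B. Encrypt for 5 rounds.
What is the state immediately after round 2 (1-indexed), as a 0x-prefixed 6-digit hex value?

s_0 = plaintext = 0xAC8B3B
s_1 = Round(s_0, k_0) = 0xB3B5BE
s_2 = Round(s_1, k_1) = 0x5BE9F1
s_3 = Round(s_2, k_2) = 0x9F1FCC
s_4 = Round(s_3, k_3) = 0xFCC746
s_5 = Round(s_4, k_4) = 0x746C3C

0x5BE9F1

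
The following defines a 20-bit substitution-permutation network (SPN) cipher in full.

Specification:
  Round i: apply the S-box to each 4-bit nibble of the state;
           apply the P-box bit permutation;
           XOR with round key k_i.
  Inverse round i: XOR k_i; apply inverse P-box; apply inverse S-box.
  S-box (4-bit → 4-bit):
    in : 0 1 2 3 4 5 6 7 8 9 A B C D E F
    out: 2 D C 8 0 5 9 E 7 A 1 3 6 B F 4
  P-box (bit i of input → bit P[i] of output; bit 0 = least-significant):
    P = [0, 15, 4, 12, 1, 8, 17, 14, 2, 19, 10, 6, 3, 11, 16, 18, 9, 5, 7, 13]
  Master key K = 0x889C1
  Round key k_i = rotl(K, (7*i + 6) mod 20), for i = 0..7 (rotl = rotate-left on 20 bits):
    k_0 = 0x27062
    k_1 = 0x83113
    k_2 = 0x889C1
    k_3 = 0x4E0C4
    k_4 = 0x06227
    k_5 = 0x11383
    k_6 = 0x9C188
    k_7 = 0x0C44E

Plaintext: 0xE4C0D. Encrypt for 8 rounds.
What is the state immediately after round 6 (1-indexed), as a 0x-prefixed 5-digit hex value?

s_0 = plaintext = 0xE4C0D
s_1 = Round(s_0, k_0) = 0xAC7C3
s_2 = Round(s_1, k_1) = 0x32E53
s_3 = Round(s_2, k_2) = 0x7BD87
s_4 = Round(s_3, k_3) = 0xE593A
s_5 = Round(s_4, k_4) = 0x900CE
s_6 = Round(s_5, k_5) = 0xBAAB2
s_7 = Round(s_6, k_6) = 0x9D2B6
s_8 = Round(s_7, k_7) = 0x4F925

0xBAAB2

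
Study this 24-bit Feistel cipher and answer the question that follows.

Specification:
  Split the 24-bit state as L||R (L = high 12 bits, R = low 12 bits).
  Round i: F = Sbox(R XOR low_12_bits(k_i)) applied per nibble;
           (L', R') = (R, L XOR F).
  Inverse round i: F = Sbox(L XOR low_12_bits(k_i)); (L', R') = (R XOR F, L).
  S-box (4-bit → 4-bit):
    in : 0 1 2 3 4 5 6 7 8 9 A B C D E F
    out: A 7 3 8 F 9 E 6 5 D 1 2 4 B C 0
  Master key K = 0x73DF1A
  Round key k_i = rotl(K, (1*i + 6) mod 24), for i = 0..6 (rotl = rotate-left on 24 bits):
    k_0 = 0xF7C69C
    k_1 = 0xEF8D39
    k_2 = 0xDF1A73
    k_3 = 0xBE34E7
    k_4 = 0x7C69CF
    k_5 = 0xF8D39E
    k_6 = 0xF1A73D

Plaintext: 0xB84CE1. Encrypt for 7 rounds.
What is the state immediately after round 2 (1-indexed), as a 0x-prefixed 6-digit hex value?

s_0 = plaintext = 0xB84CE1
s_1 = Round(s_0, k_0) = 0xCE1AEF
s_2 = Round(s_1, k_1) = 0xAEFA5F
s_3 = Round(s_2, k_2) = 0xA5F0DB
s_4 = Round(s_3, k_3) = 0x0DB5DB
s_5 = Round(s_4, k_4) = 0x5DB4A4
s_6 = Round(s_5, k_5) = 0x4A435A
s_7 = Round(s_6, k_6) = 0x35AB42

0xAEFA5F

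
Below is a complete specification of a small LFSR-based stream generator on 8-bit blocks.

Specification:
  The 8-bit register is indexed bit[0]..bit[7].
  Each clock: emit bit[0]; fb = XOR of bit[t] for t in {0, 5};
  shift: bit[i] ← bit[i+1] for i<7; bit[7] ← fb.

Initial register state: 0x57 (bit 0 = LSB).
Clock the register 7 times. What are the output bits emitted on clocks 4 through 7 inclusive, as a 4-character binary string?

0101

reg_0 = 0x57
clock 1: out=1, reg = 0xAB
clock 2: out=1, reg = 0x55
clock 3: out=1, reg = 0xAA
clock 4: out=0, reg = 0xD5
clock 5: out=1, reg = 0xEA
clock 6: out=0, reg = 0xF5
clock 7: out=1, reg = 0x7A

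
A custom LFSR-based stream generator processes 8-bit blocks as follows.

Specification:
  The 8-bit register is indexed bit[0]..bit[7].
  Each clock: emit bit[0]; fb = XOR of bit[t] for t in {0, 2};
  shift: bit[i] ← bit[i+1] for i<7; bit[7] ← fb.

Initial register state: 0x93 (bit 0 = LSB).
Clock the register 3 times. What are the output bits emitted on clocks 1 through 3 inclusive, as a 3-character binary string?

reg_0 = 0x93
clock 1: out=1, reg = 0xC9
clock 2: out=1, reg = 0xE4
clock 3: out=0, reg = 0xF2

110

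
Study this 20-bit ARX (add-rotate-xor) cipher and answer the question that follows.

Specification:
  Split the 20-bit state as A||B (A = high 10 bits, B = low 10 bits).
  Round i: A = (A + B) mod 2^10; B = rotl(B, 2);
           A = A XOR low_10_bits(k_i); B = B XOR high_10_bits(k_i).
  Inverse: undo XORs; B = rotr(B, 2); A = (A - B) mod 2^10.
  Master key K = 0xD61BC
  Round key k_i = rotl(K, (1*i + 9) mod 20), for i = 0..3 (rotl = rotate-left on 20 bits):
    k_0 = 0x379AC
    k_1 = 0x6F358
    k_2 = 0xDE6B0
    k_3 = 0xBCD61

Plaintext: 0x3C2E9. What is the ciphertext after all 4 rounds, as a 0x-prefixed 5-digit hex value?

0xB22E5

s_0 = plaintext = 0x3C2E9
s_1 = Round(s_0, k_0) = 0x9D778
s_2 = Round(s_1, k_1) = 0xAD45F
s_3 = Round(s_2, k_2) = 0x69205
s_4 = Round(s_3, k_3) = 0xB22E5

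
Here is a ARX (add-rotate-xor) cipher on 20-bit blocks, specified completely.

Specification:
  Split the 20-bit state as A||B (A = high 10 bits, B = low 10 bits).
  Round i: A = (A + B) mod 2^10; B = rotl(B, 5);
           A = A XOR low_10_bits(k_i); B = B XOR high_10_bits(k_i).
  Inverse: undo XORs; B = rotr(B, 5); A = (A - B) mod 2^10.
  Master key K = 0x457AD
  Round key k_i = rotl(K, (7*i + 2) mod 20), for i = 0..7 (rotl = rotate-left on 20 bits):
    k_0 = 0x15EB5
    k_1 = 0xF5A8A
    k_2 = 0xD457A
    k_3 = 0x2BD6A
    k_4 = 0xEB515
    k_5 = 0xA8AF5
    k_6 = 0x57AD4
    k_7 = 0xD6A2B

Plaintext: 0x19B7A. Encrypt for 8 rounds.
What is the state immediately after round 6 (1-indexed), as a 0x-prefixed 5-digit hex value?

s_0 = plaintext = 0x19B7A
s_1 = Round(s_0, k_0) = 0x5570C
s_2 = Round(s_1, k_1) = 0xBAE4E
s_3 = Round(s_2, k_2) = 0x10E83
s_4 = Round(s_3, k_3) = 0xEB0DB
s_5 = Round(s_4, k_4) = 0x648CB
s_6 = Round(s_5, k_5) = 0x2A3C4
s_7 = Round(s_6, k_6) = 0xAE1C0
s_8 = Round(s_7, k_7) = 0x94F54

0x2A3C4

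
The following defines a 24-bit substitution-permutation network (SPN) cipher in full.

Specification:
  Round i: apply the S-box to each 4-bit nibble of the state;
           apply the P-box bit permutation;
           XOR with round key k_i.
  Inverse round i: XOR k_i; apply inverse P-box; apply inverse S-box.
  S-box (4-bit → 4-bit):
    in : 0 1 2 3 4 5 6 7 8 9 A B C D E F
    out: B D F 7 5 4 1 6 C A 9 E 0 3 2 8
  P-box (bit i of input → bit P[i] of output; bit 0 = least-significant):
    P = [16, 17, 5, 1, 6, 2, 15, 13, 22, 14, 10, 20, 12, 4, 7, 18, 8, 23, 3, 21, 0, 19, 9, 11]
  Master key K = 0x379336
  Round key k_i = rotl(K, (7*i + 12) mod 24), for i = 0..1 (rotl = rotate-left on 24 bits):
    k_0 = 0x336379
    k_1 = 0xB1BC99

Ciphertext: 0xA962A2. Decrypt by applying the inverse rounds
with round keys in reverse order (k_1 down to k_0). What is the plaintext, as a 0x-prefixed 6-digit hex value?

s_0 = ciphertext = 0xA962A2
s_1 = InvRound(s_0, k_1) = 0x25DB58
s_2 = InvRound(s_1, k_0) = 0xACAF87

0xACAF87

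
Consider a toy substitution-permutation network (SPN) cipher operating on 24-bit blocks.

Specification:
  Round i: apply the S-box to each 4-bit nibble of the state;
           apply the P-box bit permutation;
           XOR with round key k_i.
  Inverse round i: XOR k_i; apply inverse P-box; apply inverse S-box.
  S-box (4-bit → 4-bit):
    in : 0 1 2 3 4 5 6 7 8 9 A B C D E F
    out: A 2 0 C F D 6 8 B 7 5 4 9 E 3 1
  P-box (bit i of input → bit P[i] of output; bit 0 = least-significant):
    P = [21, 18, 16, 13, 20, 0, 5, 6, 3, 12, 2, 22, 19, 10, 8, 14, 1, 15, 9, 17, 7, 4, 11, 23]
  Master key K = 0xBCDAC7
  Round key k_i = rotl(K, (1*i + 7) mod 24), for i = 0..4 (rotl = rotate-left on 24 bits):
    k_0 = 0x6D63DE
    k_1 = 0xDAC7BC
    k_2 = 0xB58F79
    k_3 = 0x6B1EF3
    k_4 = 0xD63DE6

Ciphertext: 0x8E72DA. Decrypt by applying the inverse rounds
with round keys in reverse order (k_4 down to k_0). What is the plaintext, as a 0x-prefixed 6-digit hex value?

0x585458

s_0 = ciphertext = 0x8E72DA
s_1 = InvRound(s_0, k_4) = 0x6B45A2
s_2 = InvRound(s_1, k_3) = 0x6B3102
s_3 = InvRound(s_2, k_2) = 0xD4E840
s_4 = InvRound(s_3, k_1) = 0x939A30
s_5 = InvRound(s_4, k_0) = 0x585458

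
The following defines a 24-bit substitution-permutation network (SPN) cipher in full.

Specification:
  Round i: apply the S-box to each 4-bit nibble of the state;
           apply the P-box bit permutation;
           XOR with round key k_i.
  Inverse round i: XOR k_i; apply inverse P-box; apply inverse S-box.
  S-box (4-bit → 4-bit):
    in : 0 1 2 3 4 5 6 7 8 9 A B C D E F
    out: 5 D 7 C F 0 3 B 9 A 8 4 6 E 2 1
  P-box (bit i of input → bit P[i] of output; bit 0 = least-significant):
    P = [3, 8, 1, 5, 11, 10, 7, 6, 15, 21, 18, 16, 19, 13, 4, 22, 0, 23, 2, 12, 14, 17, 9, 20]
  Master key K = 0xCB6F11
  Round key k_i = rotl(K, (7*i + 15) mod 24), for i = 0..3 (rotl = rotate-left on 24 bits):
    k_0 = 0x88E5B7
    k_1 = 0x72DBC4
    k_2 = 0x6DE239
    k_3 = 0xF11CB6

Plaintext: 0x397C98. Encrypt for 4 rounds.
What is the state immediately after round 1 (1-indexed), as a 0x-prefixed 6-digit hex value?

0x74D3DF

s_0 = plaintext = 0x397C98
s_1 = Round(s_0, k_0) = 0x74D3DF
s_2 = Round(s_1, k_1) = 0xA5AF19
s_3 = Round(s_2, k_2) = 0x3D6BD9
s_4 = Round(s_3, k_3) = 0x6D2B52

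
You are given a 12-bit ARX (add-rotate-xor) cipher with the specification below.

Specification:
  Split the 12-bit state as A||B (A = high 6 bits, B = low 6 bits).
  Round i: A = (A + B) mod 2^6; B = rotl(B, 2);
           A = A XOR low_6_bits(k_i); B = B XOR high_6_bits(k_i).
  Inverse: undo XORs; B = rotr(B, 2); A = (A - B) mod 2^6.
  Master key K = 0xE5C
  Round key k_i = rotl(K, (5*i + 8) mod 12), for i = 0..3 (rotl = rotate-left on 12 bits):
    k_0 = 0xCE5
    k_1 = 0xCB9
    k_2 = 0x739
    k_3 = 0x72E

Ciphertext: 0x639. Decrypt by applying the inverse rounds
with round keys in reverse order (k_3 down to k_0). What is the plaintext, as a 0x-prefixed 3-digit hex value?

0x972

s_0 = ciphertext = 0x639
s_1 = InvRound(s_0, k_3) = 0x759
s_2 = InvRound(s_1, k_2) = 0x4D1
s_3 = InvRound(s_2, k_1) = 0xCB8
s_4 = InvRound(s_3, k_0) = 0x972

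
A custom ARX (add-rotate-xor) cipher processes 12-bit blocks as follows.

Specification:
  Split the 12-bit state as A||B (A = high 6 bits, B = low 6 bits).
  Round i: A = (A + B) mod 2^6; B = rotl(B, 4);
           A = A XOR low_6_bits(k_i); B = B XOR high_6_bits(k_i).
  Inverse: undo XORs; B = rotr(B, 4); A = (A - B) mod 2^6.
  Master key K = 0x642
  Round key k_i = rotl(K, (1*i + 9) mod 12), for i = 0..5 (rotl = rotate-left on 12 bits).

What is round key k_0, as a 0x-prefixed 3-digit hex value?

0x4C8

K = 0x642
k_0 = rotl(K, (1*0+9) mod 12) = rotl(K, 9) = 0x4C8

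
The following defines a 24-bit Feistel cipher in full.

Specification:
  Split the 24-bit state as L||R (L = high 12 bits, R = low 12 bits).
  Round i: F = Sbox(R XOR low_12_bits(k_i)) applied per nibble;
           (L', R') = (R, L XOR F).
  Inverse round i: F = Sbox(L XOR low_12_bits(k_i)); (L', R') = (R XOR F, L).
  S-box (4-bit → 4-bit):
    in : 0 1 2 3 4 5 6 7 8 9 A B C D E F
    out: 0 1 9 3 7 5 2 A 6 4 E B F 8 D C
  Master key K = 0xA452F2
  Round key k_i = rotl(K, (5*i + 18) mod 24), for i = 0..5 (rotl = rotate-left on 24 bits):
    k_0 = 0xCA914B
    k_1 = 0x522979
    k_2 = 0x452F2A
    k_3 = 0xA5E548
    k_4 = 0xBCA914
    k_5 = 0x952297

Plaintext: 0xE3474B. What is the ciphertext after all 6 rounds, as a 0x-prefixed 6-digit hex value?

0xA215A7

s_0 = plaintext = 0xE3474B
s_1 = Round(s_0, k_0) = 0x74BC34
s_2 = Round(s_1, k_1) = 0xC34233
s_3 = Round(s_2, k_2) = 0x233420
s_4 = Round(s_3, k_3) = 0x420315
s_5 = Round(s_4, k_4) = 0x315A21
s_6 = Round(s_5, k_5) = 0xA215A7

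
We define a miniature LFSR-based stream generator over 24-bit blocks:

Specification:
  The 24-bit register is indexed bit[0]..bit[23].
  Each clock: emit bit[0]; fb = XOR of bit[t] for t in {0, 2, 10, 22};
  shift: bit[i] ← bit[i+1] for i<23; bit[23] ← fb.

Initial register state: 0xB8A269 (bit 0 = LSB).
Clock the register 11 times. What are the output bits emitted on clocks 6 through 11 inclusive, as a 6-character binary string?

reg_0 = 0xB8A269
clock 1: out=1, reg = 0xDC5134
clock 2: out=0, reg = 0x6E289A
clock 3: out=0, reg = 0xB7144D
clock 4: out=1, reg = 0xDB8A26
clock 5: out=0, reg = 0x6DC513
clock 6: out=1, reg = 0xB6E289
clock 7: out=1, reg = 0xDB7144
clock 8: out=0, reg = 0x6DB8A2
clock 9: out=0, reg = 0xB6DC51
clock 10: out=1, reg = 0x5B6E28
clock 11: out=0, reg = 0x2DB714

110010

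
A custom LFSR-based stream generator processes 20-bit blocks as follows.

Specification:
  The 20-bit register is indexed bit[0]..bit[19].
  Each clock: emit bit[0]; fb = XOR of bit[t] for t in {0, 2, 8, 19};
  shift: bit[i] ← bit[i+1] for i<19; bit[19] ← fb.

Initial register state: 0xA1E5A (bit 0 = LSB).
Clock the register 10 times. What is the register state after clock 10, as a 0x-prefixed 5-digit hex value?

0xAC687

reg_0 = 0xA1E5A
clock 1: out=0, reg = 0xD0F2D
clock 2: out=1, reg = 0x68796
clock 3: out=0, reg = 0x343CB
clock 4: out=1, reg = 0x1A1E5
clock 5: out=1, reg = 0x8D0F2
clock 6: out=0, reg = 0xC6879
clock 7: out=1, reg = 0x6343C
clock 8: out=0, reg = 0xB1A1E
clock 9: out=0, reg = 0x58D0F
clock 10: out=1, reg = 0xAC687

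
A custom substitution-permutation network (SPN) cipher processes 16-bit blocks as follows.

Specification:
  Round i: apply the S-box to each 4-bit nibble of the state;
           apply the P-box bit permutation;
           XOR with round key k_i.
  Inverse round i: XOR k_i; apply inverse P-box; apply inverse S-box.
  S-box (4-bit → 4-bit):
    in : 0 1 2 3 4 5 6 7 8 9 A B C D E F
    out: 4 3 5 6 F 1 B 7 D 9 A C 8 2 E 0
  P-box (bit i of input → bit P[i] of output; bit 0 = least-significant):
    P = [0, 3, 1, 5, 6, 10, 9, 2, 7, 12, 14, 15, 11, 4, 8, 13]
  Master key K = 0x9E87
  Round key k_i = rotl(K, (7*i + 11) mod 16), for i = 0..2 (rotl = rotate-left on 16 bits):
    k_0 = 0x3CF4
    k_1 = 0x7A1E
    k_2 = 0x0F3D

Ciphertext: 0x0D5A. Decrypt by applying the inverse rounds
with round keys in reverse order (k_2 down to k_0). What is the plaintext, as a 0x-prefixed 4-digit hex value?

s_0 = ciphertext = 0x0D5A
s_1 = InvRound(s_0, k_2) = 0xFF88
s_2 = InvRound(s_1, k_1) = 0x39A0
s_3 = InvRound(s_2, k_0) = 0x3F6F

0x3F6F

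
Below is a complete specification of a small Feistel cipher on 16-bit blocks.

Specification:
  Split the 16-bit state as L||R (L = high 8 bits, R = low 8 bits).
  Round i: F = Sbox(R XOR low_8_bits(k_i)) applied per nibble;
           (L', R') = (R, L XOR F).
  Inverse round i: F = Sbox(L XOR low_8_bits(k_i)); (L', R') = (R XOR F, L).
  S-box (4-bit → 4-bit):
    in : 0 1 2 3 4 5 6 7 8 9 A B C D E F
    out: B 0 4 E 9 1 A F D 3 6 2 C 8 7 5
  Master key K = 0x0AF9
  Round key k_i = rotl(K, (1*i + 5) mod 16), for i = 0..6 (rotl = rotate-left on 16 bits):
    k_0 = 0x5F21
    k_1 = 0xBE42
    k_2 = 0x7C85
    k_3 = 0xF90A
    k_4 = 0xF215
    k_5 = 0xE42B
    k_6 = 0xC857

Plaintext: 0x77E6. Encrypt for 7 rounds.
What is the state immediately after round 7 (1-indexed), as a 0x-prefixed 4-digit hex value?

0xB50F

s_0 = plaintext = 0x77E6
s_1 = Round(s_0, k_0) = 0xE6B8
s_2 = Round(s_1, k_1) = 0xB8B0
s_3 = Round(s_2, k_2) = 0xB059
s_4 = Round(s_3, k_3) = 0x59AE
s_5 = Round(s_4, k_4) = 0xAE7B
s_6 = Round(s_5, k_5) = 0x7BB5
s_7 = Round(s_6, k_6) = 0xB50F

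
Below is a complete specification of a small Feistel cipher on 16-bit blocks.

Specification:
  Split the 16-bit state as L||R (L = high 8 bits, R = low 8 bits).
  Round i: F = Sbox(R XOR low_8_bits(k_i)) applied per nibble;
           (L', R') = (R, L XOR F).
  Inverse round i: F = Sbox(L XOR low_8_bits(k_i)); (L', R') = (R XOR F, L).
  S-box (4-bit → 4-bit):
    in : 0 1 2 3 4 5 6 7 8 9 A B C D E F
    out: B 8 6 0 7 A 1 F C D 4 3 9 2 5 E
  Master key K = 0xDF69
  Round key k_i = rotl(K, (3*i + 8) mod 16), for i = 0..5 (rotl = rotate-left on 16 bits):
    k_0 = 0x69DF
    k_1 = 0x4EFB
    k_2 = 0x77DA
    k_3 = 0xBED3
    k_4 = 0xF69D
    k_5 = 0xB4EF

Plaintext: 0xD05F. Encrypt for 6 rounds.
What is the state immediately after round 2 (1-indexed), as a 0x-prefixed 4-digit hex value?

0x1B04

s_0 = plaintext = 0xD05F
s_1 = Round(s_0, k_0) = 0x5F1B
s_2 = Round(s_1, k_1) = 0x1B04
s_3 = Round(s_2, k_2) = 0x043E
s_4 = Round(s_3, k_3) = 0x3E56
s_5 = Round(s_4, k_4) = 0x56AD
s_6 = Round(s_5, k_5) = 0xAD20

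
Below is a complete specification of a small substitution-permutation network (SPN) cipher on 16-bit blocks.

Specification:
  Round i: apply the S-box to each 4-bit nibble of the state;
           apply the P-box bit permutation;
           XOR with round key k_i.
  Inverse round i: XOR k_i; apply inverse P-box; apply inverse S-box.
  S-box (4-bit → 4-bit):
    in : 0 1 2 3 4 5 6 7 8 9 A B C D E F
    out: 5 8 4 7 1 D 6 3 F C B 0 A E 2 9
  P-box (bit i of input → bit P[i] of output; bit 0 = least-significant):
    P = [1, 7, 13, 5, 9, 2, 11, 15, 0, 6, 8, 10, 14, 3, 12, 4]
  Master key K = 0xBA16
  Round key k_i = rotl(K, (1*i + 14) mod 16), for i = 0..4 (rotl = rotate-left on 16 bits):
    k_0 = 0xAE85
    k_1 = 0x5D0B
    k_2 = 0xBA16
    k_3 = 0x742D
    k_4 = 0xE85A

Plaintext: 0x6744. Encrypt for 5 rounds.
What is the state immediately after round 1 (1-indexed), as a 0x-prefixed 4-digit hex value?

0xBCCE

s_0 = plaintext = 0x6744
s_1 = Round(s_0, k_0) = 0xBCCE
s_2 = Round(s_1, k_1) = 0xD9CF
s_3 = Round(s_2, k_2) = 0x2F28
s_4 = Round(s_3, k_3) = 0x488E
s_5 = Round(s_4, k_4) = 0x279F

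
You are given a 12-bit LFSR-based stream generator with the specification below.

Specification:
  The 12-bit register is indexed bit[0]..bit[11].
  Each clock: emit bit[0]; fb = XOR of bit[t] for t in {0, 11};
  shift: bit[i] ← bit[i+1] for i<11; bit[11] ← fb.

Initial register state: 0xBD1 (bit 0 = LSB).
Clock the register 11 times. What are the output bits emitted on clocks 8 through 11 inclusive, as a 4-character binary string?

1110

reg_0 = 0xBD1
clock 1: out=1, reg = 0x5E8
clock 2: out=0, reg = 0x2F4
clock 3: out=0, reg = 0x17A
clock 4: out=0, reg = 0x0BD
clock 5: out=1, reg = 0x85E
clock 6: out=0, reg = 0xC2F
clock 7: out=1, reg = 0x617
clock 8: out=1, reg = 0xB0B
clock 9: out=1, reg = 0x585
clock 10: out=1, reg = 0xAC2
clock 11: out=0, reg = 0xD61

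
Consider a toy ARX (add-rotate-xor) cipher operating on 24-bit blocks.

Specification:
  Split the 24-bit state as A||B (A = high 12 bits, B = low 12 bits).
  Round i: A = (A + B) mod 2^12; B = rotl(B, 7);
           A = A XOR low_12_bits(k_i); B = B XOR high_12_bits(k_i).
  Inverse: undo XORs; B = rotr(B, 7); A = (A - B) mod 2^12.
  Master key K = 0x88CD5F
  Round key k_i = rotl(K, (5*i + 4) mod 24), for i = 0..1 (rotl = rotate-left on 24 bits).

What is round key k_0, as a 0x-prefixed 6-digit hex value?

K = 0x88CD5F
k_0 = rotl(K, (5*0+4) mod 24) = rotl(K, 4) = 0x8CD5F8

0x8CD5F8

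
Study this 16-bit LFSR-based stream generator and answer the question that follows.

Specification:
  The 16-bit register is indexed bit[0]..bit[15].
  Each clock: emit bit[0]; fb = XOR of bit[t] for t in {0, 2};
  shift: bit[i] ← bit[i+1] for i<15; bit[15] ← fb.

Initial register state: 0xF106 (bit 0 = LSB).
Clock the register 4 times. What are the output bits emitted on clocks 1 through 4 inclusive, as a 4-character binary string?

reg_0 = 0xF106
clock 1: out=0, reg = 0xF883
clock 2: out=1, reg = 0xFC41
clock 3: out=1, reg = 0xFE20
clock 4: out=0, reg = 0x7F10

0110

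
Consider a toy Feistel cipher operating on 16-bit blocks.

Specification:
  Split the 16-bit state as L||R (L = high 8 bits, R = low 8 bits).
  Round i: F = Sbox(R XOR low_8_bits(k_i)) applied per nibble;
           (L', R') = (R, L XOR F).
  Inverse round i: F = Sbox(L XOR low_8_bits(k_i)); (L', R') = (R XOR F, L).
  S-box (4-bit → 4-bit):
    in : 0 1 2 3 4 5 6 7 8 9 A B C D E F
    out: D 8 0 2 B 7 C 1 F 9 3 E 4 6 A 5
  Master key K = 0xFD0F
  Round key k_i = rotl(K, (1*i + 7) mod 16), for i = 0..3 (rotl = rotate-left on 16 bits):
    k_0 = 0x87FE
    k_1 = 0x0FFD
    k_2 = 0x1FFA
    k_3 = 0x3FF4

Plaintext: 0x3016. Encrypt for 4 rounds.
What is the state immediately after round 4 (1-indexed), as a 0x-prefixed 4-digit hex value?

0x9B13

s_0 = plaintext = 0x3016
s_1 = Round(s_0, k_0) = 0x169F
s_2 = Round(s_1, k_1) = 0x9FD6
s_3 = Round(s_2, k_2) = 0xD69B
s_4 = Round(s_3, k_3) = 0x9B13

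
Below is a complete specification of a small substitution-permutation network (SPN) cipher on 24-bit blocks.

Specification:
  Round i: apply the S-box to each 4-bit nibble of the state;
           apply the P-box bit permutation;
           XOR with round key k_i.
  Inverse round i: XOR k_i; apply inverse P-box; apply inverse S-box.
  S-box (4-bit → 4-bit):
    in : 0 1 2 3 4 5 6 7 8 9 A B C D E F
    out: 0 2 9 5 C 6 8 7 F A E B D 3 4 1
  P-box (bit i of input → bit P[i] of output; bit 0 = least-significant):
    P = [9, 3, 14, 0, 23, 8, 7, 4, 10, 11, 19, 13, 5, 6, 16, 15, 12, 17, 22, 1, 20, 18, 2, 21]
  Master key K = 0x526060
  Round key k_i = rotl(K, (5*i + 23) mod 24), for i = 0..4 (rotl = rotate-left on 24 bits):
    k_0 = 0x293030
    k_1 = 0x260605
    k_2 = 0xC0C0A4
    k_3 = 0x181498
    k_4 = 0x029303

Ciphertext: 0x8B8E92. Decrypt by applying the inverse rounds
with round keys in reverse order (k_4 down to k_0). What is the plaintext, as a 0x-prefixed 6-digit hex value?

s_0 = ciphertext = 0x8B8E92
s_1 = InvRound(s_0, k_4) = 0x0FE786
s_2 = InvRound(s_1, k_3) = 0x7B4697
s_3 = InvRound(s_2, k_2) = 0x29C322
s_4 = InvRound(s_3, k_1) = 0x59C314
s_5 = InvRound(s_4, k_0) = 0xC32613

0xC32613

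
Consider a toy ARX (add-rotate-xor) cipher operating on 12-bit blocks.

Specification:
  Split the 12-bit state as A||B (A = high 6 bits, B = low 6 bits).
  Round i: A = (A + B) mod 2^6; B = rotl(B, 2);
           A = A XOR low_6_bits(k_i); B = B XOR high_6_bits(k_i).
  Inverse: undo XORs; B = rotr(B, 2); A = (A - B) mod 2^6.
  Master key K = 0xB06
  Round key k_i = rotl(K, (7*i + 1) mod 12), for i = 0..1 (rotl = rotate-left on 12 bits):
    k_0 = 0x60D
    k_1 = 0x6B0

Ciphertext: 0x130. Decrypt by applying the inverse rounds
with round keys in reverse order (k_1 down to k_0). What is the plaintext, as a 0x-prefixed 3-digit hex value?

s_0 = ciphertext = 0x130
s_1 = InvRound(s_0, k_1) = 0x2AA
s_2 = InvRound(s_1, k_0) = 0x6EC

0x6EC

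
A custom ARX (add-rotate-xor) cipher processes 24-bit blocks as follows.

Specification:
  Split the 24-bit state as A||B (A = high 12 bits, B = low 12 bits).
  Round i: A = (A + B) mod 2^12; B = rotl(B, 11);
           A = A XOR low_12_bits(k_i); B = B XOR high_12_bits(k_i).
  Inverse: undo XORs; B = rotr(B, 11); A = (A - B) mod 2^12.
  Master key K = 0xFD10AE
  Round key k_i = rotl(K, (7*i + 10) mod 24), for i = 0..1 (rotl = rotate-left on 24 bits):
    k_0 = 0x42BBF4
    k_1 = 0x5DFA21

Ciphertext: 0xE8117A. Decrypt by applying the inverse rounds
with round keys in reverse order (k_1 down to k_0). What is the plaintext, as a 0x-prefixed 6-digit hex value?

s_0 = ciphertext = 0xE8117A
s_1 = InvRound(s_0, k_1) = 0xB5694A
s_2 = InvRound(s_1, k_0) = 0x5DFAC3

0x5DFAC3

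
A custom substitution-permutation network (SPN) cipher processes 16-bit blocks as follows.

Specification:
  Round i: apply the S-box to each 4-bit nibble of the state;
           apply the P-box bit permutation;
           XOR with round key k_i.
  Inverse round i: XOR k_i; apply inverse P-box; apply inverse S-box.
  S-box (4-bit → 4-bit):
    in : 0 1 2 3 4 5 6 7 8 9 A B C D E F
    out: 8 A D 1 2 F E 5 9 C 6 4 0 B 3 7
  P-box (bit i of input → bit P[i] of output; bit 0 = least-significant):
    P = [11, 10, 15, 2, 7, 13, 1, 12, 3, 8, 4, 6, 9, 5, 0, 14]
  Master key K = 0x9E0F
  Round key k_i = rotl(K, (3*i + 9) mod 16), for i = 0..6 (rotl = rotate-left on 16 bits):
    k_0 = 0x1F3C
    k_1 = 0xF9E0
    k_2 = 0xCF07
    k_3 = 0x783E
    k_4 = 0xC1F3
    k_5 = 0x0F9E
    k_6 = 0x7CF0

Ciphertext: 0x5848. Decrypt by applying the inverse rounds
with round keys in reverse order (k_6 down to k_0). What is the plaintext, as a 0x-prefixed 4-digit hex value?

s_0 = ciphertext = 0x5848
s_1 = InvRound(s_0, k_6) = 0x47E4
s_2 = InvRound(s_1, k_5) = 0x12B3
s_3 = InvRound(s_2, k_4) = 0x810B
s_4 = InvRound(s_3, k_3) = 0x6A12
s_5 = InvRound(s_4, k_2) = 0xBA46
s_6 = InvRound(s_5, k_1) = 0xD470
s_7 = InvRound(s_6, k_0) = 0x8DC2

0x8DC2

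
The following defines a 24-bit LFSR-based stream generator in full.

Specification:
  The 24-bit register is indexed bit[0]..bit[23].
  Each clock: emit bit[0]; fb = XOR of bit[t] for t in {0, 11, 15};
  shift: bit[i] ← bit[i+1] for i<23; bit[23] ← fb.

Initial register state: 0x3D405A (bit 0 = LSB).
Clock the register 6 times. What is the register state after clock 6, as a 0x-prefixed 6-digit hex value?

reg_0 = 0x3D405A
clock 1: out=0, reg = 0x1EA02D
clock 2: out=1, reg = 0x0F5016
clock 3: out=0, reg = 0x07A80B
clock 4: out=1, reg = 0x83D405
clock 5: out=1, reg = 0x41EA02
clock 6: out=0, reg = 0x20F501

0x20F501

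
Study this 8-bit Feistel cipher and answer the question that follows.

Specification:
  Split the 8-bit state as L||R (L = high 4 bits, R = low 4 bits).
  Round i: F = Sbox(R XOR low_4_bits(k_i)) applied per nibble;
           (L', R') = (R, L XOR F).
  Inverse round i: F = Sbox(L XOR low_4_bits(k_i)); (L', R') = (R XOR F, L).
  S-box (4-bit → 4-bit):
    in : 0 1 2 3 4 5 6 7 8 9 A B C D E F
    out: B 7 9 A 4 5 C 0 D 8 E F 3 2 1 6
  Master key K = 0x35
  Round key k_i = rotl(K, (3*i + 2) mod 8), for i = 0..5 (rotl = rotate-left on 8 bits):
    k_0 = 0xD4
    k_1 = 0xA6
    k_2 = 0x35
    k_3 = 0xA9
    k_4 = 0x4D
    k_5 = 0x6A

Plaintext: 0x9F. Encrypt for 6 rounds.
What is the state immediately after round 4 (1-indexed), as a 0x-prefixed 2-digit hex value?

s_0 = plaintext = 0x9F
s_1 = Round(s_0, k_0) = 0xF6
s_2 = Round(s_1, k_1) = 0x64
s_3 = Round(s_2, k_2) = 0x41
s_4 = Round(s_3, k_3) = 0x19
s_5 = Round(s_4, k_4) = 0x95
s_6 = Round(s_5, k_5) = 0x5F

0x19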